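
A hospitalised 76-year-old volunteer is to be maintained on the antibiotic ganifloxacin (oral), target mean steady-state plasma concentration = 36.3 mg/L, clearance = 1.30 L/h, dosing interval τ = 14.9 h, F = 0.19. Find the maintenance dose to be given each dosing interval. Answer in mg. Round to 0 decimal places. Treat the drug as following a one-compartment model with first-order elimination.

At steady state, F × (Dose/τ) = Css × CL.
Dose = Css × CL × τ / F = 36.3 × 1.300 × 14.9 / 0.19 = 3701 mg

3701 mg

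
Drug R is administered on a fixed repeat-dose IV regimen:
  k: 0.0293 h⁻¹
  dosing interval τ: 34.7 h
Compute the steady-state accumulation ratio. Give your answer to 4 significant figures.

1.567

e^(−kτ) = e^(−0.02930 × 34.7) = 0.3618
Accumulation ratio R = 1 / (1 − e^(−kτ)) = 1 / (1 − 0.3618) = 1.567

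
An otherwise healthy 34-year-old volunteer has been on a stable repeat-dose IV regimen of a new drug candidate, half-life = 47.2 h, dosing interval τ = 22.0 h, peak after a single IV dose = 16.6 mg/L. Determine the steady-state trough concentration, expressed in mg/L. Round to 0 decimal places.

44 mg/L

k = ln2 / t½ = 0.693147 / 47.2 = 0.01469 h⁻¹
e^(−kτ) = e^(−0.01469 × 22.0) = 0.7238
Accumulation ratio R = 1 / (1 − e^(−kτ)) = 1 / (1 − 0.7238) = 3.621
Steady-state trough = C₀ × R × e^(−kτ) = 16.6 × 3.621 × 0.7238 = 43.51 mg/L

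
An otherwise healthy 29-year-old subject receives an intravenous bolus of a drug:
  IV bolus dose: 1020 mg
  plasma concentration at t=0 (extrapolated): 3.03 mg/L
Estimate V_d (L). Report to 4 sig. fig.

336.6 L

Vd = Dose / C₀ = 1020 / 3.03 = 336.6 L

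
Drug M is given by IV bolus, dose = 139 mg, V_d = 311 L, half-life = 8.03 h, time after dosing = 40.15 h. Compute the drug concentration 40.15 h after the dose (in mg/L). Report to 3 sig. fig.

0.0140 mg/L

C₀ = Dose / Vd = 139.0 / 311 = 0.4469 mg/L
k = ln2 / t½ = 0.693147 / 8.03 = 0.08632 h⁻¹
t / t½ = 40.15 / 8.03 = 5 half-lives
C = C₀ × (1/2)^5 = 0.4469 × 0.03125 = 0.01397 mg/L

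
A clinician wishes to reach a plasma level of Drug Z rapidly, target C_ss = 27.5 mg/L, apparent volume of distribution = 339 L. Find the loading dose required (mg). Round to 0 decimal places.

9323 mg

LD = Css × Vd = 27.5 × 339 = 9323 mg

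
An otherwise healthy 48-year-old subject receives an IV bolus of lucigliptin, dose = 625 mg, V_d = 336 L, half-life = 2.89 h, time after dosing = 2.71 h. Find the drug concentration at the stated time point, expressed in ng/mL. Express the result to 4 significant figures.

971.1 ng/mL

C₀ = Dose / Vd = 625.0 / 336 = 1.860 mg/L
k = ln2 / t½ = 0.693147 / 2.89 = 0.2398 h⁻¹
C = C₀ · e^(−k·t) = 1.860 × e^(−0.2398 × 2.71)
  = 1.860 × 0.5221 = 0.9711 mg/L
Convert: 0.9711 mg/L × 1000 = 971.1 ng/mL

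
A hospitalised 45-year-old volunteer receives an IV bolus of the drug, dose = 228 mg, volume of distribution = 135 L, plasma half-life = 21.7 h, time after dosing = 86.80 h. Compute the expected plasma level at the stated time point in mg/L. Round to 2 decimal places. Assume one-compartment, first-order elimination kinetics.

C₀ = Dose / Vd = 228.0 / 135 = 1.689 mg/L
k = ln2 / t½ = 0.693147 / 21.7 = 0.03194 h⁻¹
t / t½ = 86.80 / 21.7 = 4 half-lives
C = C₀ × (1/2)^4 = 1.689 × 0.06250 = 0.1056 mg/L

0.11 mg/L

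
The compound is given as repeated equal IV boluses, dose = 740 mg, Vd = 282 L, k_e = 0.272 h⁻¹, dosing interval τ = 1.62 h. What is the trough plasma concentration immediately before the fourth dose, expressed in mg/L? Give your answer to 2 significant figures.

3.5 mg/L

C₀ per dose = Dose / Vd = 740 / 282 = 2.624 mg/L
Fraction remaining after one interval: r = e^(−kτ) = e^(−0.2720 × 1.62) = 0.6436
Before dose 4, 3 doses have been given (aged 1τ, 2τ, 3τ).
C_trough = C₀ × (r + r² + … + r^3) = C₀ × r(1−r^3)/(1−r)
        = 2.624 × 0.6436 × (1 − 0.2666) / (1 − 0.6436) = 3.475 mg/L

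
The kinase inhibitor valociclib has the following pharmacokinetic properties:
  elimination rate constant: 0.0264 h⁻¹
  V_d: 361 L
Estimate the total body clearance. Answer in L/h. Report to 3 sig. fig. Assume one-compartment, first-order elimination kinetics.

CL = k × Vd = 0.0264 × 361 = 9.530 L/h

9.53 L/h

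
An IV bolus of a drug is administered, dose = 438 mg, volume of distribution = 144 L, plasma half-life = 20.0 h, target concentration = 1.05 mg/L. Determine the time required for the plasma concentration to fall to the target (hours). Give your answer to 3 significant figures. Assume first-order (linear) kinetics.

30.7 h

C₀ = Dose / Vd = 438.0 / 144 = 3.042 mg/L
k = ln2 / t½ = 0.693147 / 20.0 = 0.03466 h⁻¹
t = ln(C₀ / C) / k = ln(3.042 / 1.05) / 0.03466
  = ln(2.897) / 0.03466 = 1.064 / 0.03466 = 30.70 h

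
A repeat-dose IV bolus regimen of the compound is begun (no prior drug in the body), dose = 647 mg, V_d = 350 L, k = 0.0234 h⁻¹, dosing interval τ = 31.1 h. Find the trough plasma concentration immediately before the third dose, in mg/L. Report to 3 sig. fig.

1.32 mg/L

C₀ per dose = Dose / Vd = 647 / 350 = 1.849 mg/L
Fraction remaining after one interval: r = e^(−kτ) = e^(−0.02340 × 31.1) = 0.4830
Before dose 3, 2 doses have been given (aged 1τ, 2τ).
C_trough = C₀ × (r + r²) = 1.849 × (0.4830 + 0.2333) = 1.324 mg/L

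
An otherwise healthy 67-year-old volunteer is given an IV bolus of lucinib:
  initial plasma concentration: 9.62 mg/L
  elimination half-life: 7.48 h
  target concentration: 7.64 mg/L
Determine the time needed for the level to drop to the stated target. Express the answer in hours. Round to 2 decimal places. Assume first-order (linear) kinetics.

k = ln2 / t½ = 0.693147 / 7.48 = 0.09267 h⁻¹
t = ln(C₀ / C) / k = ln(9.620 / 7.64) / 0.09267
  = ln(1.259) / 0.09267 = 0.2303 / 0.09267 = 2.485 h

2.49 h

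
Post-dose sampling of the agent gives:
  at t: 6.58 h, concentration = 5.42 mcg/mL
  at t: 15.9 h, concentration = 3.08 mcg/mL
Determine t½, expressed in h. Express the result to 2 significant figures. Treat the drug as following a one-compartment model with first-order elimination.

k = ln(C₁/C₂) / (t₂ − t₁) = ln(5.42/3.08) / (15.9 − 6.58)
  = 0.5652 / 9.320 = 0.06064 h⁻¹
t½ = ln2 / k = 0.693147 / 0.06064 = 11.43 h

11 h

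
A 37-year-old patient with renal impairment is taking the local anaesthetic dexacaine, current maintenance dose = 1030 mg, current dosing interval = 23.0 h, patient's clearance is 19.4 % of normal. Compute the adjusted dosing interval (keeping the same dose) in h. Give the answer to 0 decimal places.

119 h

To keep the same average steady-state level, dosing rate must scale with clearance.
CL ratio = 19.4 / 100 = 0.1940
New interval (same dose) = 23.0 / 0.1940 = 118.6 h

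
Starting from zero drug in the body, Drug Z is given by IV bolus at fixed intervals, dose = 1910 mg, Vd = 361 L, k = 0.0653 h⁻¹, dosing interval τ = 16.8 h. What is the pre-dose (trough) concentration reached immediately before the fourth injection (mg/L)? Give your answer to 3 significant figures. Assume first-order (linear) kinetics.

2.55 mg/L

C₀ per dose = Dose / Vd = 1910 / 361 = 5.291 mg/L
Fraction remaining after one interval: r = e^(−kτ) = e^(−0.06530 × 16.8) = 0.3339
Before dose 4, 3 doses have been given (aged 1τ, 2τ, 3τ).
C_trough = C₀ × (r + r² + … + r^3) = C₀ × r(1−r^3)/(1−r)
        = 5.291 × 0.3339 × (1 − 0.03723) / (1 − 0.3339) = 2.554 mg/L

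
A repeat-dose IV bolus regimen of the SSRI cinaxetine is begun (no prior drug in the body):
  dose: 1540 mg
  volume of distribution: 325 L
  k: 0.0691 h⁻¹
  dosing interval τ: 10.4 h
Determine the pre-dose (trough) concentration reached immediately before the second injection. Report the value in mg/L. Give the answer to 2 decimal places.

C₀ per dose = Dose / Vd = 1540 / 325 = 4.738 mg/L
Fraction remaining after one interval: r = e^(−kτ) = e^(−0.06910 × 10.4) = 0.4874
Before dose 2, 1 dose has been given (aged 1τ).
C_trough = C₀ × r = 4.738 × 0.4874 = 2.309 mg/L

2.31 mg/L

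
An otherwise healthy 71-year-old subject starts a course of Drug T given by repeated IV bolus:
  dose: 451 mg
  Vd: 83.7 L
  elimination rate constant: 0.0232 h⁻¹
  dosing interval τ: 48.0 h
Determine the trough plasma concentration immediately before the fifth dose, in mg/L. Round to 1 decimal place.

C₀ per dose = Dose / Vd = 451 / 83.7 = 5.388 mg/L
Fraction remaining after one interval: r = e^(−kτ) = e^(−0.02320 × 48.0) = 0.3284
Before dose 5, 4 doses have been given (aged 1τ, 2τ, 3τ, 4τ).
C_trough = C₀ × (r + r² + … + r^4) = C₀ × r(1−r^4)/(1−r)
        = 5.388 × 0.3284 × (1 − 0.01163) / (1 − 0.3284) = 2.604 mg/L

2.6 mg/L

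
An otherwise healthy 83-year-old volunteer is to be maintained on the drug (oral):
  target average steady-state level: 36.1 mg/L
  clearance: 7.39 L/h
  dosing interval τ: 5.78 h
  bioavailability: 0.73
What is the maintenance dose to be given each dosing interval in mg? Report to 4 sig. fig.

2112 mg

At steady state, F × (Dose/τ) = Css × CL.
Dose = Css × CL × τ / F = 36.1 × 7.390 × 5.78 / 0.73 = 2112 mg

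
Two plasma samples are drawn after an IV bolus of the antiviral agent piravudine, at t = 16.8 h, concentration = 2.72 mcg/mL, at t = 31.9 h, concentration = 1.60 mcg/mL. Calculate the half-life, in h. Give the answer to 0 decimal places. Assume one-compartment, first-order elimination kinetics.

k = ln(C₁/C₂) / (t₂ − t₁) = ln(2.72/1.60) / (31.9 − 16.8)
  = 0.5306 / 15.10 = 0.03514 h⁻¹
t½ = ln2 / k = 0.693147 / 0.03514 = 19.73 h

20 h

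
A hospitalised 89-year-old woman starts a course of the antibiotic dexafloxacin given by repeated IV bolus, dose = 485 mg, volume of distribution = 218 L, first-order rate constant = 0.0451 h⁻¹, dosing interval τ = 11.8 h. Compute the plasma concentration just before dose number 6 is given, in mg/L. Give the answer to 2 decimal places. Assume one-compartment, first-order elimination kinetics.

C₀ per dose = Dose / Vd = 485 / 218 = 2.225 mg/L
Fraction remaining after one interval: r = e^(−kτ) = e^(−0.04510 × 11.8) = 0.5873
Before dose 6, 5 doses have been given (aged 1τ, 2τ, 3τ, 4τ, 5τ).
C_trough = C₀ × (r + r² + … + r^5) = C₀ × r(1−r^5)/(1−r)
        = 2.225 × 0.5873 × (1 − 0.06987) / (1 − 0.5873) = 2.945 mg/L

2.95 mg/L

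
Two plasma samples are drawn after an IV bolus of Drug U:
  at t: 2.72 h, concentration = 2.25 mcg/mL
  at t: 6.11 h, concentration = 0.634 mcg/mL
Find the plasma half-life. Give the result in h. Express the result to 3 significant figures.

k = ln(C₁/C₂) / (t₂ − t₁) = ln(2.25/0.634) / (6.11 − 2.72)
  = 1.267 / 3.390 = 0.3737 h⁻¹
t½ = ln2 / k = 0.693147 / 0.3737 = 1.855 h

1.86 h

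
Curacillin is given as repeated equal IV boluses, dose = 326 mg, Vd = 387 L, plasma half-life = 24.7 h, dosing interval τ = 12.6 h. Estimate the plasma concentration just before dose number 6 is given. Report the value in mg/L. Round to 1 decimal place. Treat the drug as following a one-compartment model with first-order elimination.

C₀ per dose = Dose / Vd = 326 / 387 = 0.8424 mg/L
k = ln2 / t½ = 0.693147 / 24.7 = 0.02806 h⁻¹
Fraction remaining after one interval: r = e^(−kτ) = e^(−0.02806 × 12.6) = 0.7022
Before dose 6, 5 doses have been given (aged 1τ, 2τ, 3τ, 4τ, 5τ).
C_trough = C₀ × (r + r² + … + r^5) = C₀ × r(1−r^5)/(1−r)
        = 0.8424 × 0.7022 × (1 − 0.1707) / (1 − 0.7022) = 1.647 mg/L

1.6 mg/L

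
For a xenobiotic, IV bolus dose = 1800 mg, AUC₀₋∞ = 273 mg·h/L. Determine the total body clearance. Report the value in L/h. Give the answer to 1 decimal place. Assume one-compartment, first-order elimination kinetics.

6.6 L/h

CL = Dose / AUC = 1800 / 273 = 6.593 L/h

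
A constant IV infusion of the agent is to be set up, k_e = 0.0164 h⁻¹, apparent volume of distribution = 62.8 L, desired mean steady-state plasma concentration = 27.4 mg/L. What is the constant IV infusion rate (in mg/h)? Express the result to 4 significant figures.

CL = k × Vd = 0.01640 × 62.8 = 1.030 L/h
At steady state, infusion rate R₀ = Css × CL = 27.4 × 1.030 = 28.22 mg/h

28.22 mg/h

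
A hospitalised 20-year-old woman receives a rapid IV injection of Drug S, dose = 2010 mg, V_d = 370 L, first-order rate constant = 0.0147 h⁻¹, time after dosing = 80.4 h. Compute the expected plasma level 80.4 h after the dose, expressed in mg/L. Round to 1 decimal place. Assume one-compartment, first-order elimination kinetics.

C₀ = Dose / Vd = 2010 / 370 = 5.432 mg/L
C = C₀ · e^(−k·t) = 5.432 × e^(−0.01470 × 80.4)
  = 5.432 × 0.3067 = 1.666 mg/L

1.7 mg/L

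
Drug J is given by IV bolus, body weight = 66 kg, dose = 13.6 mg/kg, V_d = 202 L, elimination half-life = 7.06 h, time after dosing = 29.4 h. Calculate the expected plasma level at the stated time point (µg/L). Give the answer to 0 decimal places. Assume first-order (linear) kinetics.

248 µg/L

Total dose = 13.6 × 66 = 897.6 mg
C₀ = Dose / Vd = 897.6 / 202 = 4.444 mg/L
k = ln2 / t½ = 0.693147 / 7.06 = 0.09818 h⁻¹
C = C₀ · e^(−k·t) = 4.444 × e^(−0.09818 × 29.4)
  = 4.444 × 0.05577 = 0.2478 mg/L
Convert: 0.2478 mg/L × 1000 = 247.8 µg/L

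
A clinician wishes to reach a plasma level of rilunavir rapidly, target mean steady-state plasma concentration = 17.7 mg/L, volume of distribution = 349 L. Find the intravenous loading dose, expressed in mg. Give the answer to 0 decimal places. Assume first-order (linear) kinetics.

LD = Css × Vd = 17.7 × 349 = 6177 mg

6177 mg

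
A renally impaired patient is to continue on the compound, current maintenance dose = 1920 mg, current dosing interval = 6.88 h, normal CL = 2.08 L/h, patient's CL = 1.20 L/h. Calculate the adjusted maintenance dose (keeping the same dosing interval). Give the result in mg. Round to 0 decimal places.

To keep the same average steady-state level, dosing rate must scale with clearance.
CL ratio = 1.20 / 2.08 = 0.5769
New dose (same interval) = 1920 × 0.5769 = 1108 mg

1108 mg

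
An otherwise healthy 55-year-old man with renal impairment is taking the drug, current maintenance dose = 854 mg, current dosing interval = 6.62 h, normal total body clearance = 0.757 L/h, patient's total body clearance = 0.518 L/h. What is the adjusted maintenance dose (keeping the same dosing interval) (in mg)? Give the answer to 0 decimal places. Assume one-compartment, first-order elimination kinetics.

To keep the same average steady-state level, dosing rate must scale with clearance.
CL ratio = 0.518 / 0.757 = 0.6843
New dose (same interval) = 854 × 0.6843 = 584.4 mg

584 mg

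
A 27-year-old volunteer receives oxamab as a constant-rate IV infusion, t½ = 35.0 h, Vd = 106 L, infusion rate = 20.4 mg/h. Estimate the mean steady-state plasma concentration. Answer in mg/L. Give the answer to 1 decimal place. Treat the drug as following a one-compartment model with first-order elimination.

9.7 mg/L

k = ln2 / t½ = 0.693147 / 35.0 = 0.01980 h⁻¹
CL = k × Vd = 0.01980 × 106 = 2.099 L/h
At steady state Css = R₀ / CL = 20.4 / 2.099 = 9.719 mg/L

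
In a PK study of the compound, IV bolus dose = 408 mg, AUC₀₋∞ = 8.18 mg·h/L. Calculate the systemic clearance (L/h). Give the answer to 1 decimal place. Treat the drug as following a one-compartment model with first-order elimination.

49.9 L/h

CL = Dose / AUC = 408 / 8.18 = 49.88 L/h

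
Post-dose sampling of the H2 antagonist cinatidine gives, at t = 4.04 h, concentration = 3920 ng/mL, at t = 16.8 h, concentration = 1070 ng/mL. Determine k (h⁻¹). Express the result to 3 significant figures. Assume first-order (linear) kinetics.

0.102 h⁻¹

k = ln(C₁/C₂) / (t₂ − t₁) = ln(3920/1070) / (16.8 − 4.04)
  = 1.298 / 12.76 = 0.1017 h⁻¹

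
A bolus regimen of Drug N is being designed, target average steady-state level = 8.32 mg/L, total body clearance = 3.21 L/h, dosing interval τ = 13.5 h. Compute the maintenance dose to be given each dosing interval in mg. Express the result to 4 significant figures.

360.5 mg

At steady state, Dose/τ = Css × CL.
Dose = Css × CL × τ = 8.32 × 3.210 × 13.5 = 360.5 mg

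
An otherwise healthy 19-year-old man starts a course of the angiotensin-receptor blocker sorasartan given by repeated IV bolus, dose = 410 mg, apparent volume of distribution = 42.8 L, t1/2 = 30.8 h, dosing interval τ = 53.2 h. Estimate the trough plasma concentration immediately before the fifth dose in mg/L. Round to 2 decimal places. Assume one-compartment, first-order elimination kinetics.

4.11 mg/L

C₀ per dose = Dose / Vd = 410 / 42.8 = 9.579 mg/L
k = ln2 / t½ = 0.693147 / 30.8 = 0.02250 h⁻¹
Fraction remaining after one interval: r = e^(−kτ) = e^(−0.02250 × 53.2) = 0.3021
Before dose 5, 4 doses have been given (aged 1τ, 2τ, 3τ, 4τ).
C_trough = C₀ × (r + r² + … + r^4) = C₀ × r(1−r^4)/(1−r)
        = 9.579 × 0.3021 × (1 − 0.008329) / (1 − 0.3021) = 4.112 mg/L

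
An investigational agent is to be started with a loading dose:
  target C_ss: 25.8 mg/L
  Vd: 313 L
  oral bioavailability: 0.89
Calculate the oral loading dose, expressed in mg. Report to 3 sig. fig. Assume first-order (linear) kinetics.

LD = Css × Vd / F = 25.8 × 313 / 0.89 = 9073 mg

9070 mg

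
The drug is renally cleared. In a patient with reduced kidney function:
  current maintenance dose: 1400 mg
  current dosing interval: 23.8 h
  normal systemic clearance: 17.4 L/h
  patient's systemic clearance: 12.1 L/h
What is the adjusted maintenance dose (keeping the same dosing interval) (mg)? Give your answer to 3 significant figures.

To keep the same average steady-state level, dosing rate must scale with clearance.
CL ratio = 12.1 / 17.4 = 0.6954
New dose (same interval) = 1400 × 0.6954 = 973.6 mg

974 mg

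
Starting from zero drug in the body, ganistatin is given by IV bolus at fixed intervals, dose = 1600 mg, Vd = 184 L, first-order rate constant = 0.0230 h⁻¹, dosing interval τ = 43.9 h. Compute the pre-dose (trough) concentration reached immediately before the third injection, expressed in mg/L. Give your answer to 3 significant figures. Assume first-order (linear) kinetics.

C₀ per dose = Dose / Vd = 1600 / 184 = 8.696 mg/L
Fraction remaining after one interval: r = e^(−kτ) = e^(−0.02300 × 43.9) = 0.3643
Before dose 3, 2 doses have been given (aged 1τ, 2τ).
C_trough = C₀ × (r + r²) = 8.696 × (0.3643 + 0.1327) = 4.322 mg/L

4.32 mg/L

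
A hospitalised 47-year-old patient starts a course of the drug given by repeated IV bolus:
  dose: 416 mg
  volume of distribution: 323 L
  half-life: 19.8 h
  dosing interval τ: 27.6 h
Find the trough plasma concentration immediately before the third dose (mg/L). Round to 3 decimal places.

C₀ per dose = Dose / Vd = 416 / 323 = 1.288 mg/L
k = ln2 / t½ = 0.693147 / 19.8 = 0.03501 h⁻¹
Fraction remaining after one interval: r = e^(−kτ) = e^(−0.03501 × 27.6) = 0.3805
Before dose 3, 2 doses have been given (aged 1τ, 2τ).
C_trough = C₀ × (r + r²) = 1.288 × (0.3805 + 0.1448) = 0.6766 mg/L

0.677 mg/L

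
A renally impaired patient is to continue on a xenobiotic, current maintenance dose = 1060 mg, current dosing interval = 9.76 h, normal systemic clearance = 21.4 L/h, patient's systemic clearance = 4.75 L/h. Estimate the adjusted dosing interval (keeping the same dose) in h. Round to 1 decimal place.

44.0 h

To keep the same average steady-state level, dosing rate must scale with clearance.
CL ratio = 4.75 / 21.4 = 0.2220
New interval (same dose) = 9.76 / 0.2220 = 43.96 h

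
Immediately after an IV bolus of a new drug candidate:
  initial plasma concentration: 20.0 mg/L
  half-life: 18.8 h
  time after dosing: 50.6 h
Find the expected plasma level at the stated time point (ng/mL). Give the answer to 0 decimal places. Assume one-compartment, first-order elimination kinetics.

3096 ng/mL

k = ln2 / t½ = 0.693147 / 18.8 = 0.03687 h⁻¹
C = C₀ · e^(−k·t) = 20.00 × e^(−0.03687 × 50.6)
  = 20.00 × 0.1548 = 3.096 mg/L
Convert: 3.096 mg/L × 1000 = 3096 ng/mL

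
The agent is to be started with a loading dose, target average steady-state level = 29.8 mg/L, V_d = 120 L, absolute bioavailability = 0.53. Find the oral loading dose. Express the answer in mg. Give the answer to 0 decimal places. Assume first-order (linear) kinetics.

6747 mg

LD = Css × Vd / F = 29.8 × 120 / 0.53 = 6747 mg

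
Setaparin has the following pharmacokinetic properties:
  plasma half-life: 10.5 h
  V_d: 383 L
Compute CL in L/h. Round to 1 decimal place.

k = ln2 / t½ = 0.693147 / 10.5 = 0.06601 h⁻¹
CL = k × Vd = 0.06601 × 383 = 25.28 L/h

25.3 L/h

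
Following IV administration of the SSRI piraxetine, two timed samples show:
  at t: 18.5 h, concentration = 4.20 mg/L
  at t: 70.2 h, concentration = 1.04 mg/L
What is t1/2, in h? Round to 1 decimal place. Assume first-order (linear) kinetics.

k = ln(C₁/C₂) / (t₂ − t₁) = ln(4.20/1.04) / (70.2 − 18.5)
  = 1.396 / 51.70 = 0.02700 h⁻¹
t½ = ln2 / k = 0.693147 / 0.02700 = 25.67 h

25.7 h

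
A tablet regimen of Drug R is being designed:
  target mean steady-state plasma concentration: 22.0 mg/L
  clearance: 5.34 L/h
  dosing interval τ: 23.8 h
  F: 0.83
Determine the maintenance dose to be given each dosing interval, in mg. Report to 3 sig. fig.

At steady state, F × (Dose/τ) = Css × CL.
Dose = Css × CL × τ / F = 22.0 × 5.340 × 23.8 / 0.83 = 3369 mg

3370 mg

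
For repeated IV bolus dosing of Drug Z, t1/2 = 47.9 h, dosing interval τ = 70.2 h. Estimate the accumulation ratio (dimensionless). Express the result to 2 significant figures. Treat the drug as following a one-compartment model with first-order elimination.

1.6

k = ln2 / t½ = 0.693147 / 47.9 = 0.01447 h⁻¹
e^(−kτ) = e^(−0.01447 × 70.2) = 0.3621
Accumulation ratio R = 1 / (1 − e^(−kτ)) = 1 / (1 − 0.3621) = 1.568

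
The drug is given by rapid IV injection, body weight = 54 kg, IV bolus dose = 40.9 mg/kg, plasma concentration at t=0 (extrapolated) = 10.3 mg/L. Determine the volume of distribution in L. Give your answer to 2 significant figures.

Dose = 40.9 × 54 = 2209 mg
Vd = Dose / C₀ = 2209 / 10.3 = 214.5 L

210 L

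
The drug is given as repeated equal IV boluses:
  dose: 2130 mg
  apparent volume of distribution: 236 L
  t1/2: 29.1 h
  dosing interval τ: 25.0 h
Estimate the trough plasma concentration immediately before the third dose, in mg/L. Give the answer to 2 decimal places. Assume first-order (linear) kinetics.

7.72 mg/L

C₀ per dose = Dose / Vd = 2130 / 236 = 9.025 mg/L
k = ln2 / t½ = 0.693147 / 29.1 = 0.02382 h⁻¹
Fraction remaining after one interval: r = e^(−kτ) = e^(−0.02382 × 25.0) = 0.5513
Before dose 3, 2 doses have been given (aged 1τ, 2τ).
C_trough = C₀ × (r + r²) = 9.025 × (0.5513 + 0.3039) = 7.718 mg/L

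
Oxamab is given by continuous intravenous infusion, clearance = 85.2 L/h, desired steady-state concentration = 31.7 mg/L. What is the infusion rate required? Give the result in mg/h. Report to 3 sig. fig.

2700 mg/h

At steady state, infusion rate R₀ = Css × CL = 31.7 × 85.20 = 2701 mg/h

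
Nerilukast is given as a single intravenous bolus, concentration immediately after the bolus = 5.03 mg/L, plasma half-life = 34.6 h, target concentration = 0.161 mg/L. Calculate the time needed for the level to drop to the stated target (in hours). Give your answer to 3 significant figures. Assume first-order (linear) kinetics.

172 h

k = ln2 / t½ = 0.693147 / 34.6 = 0.02003 h⁻¹
t = ln(C₀ / C) / k = ln(5.030 / 0.161) / 0.02003
  = ln(31.24) / 0.02003 = 3.442 / 0.02003 = 171.8 h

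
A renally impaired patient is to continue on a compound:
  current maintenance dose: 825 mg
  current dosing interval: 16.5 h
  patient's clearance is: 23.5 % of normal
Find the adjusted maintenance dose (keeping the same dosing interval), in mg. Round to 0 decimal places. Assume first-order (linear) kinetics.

To keep the same average steady-state level, dosing rate must scale with clearance.
CL ratio = 23.5 / 100 = 0.2350
New dose (same interval) = 825 × 0.2350 = 193.9 mg

194 mg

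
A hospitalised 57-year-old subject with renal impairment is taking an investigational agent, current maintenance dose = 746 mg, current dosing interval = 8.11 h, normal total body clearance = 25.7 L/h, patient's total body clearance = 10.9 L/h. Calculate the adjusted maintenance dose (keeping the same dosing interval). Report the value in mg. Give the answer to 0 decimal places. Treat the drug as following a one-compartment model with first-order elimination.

To keep the same average steady-state level, dosing rate must scale with clearance.
CL ratio = 10.9 / 25.7 = 0.4241
New dose (same interval) = 746 × 0.4241 = 316.4 mg

316 mg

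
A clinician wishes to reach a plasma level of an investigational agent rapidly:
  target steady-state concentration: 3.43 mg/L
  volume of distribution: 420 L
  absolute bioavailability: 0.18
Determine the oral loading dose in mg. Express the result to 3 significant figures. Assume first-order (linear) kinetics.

LD = Css × Vd / F = 3.43 × 420 / 0.18 = 8003 mg

8000 mg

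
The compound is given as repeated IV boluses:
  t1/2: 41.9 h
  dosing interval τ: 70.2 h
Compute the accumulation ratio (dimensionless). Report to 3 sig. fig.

1.46

k = ln2 / t½ = 0.693147 / 41.9 = 0.01654 h⁻¹
e^(−kτ) = e^(−0.01654 × 70.2) = 0.3131
Accumulation ratio R = 1 / (1 − e^(−kτ)) = 1 / (1 − 0.3131) = 1.456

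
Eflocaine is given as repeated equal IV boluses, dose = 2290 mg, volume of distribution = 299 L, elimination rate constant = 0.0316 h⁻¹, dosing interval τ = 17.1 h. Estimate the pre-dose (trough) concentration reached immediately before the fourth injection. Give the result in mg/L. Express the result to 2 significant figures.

8.6 mg/L

C₀ per dose = Dose / Vd = 2290 / 299 = 7.659 mg/L
Fraction remaining after one interval: r = e^(−kτ) = e^(−0.03160 × 17.1) = 0.5825
Before dose 4, 3 doses have been given (aged 1τ, 2τ, 3τ).
C_trough = C₀ × (r + r² + … + r^3) = C₀ × r(1−r^3)/(1−r)
        = 7.659 × 0.5825 × (1 − 0.1976) / (1 − 0.5825) = 8.574 mg/L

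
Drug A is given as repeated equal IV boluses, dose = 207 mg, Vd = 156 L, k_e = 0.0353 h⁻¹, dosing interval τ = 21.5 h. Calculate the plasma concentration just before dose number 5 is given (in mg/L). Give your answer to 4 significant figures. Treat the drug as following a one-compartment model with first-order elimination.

C₀ per dose = Dose / Vd = 207 / 156 = 1.327 mg/L
Fraction remaining after one interval: r = e^(−kτ) = e^(−0.03530 × 21.5) = 0.4682
Before dose 5, 4 doses have been given (aged 1τ, 2τ, 3τ, 4τ).
C_trough = C₀ × (r + r² + … + r^4) = C₀ × r(1−r^4)/(1−r)
        = 1.327 × 0.4682 × (1 − 0.04805) / (1 − 0.4682) = 1.112 mg/L

1.112 mg/L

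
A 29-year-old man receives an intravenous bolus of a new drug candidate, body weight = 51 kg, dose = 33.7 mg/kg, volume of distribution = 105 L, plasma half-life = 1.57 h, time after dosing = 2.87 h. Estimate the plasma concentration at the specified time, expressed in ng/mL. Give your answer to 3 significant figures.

4610 ng/mL

Total dose = 33.7 × 51 = 1719 mg
C₀ = Dose / Vd = 1719 / 105 = 16.37 mg/L
k = ln2 / t½ = 0.693147 / 1.57 = 0.4415 h⁻¹
C = C₀ · e^(−k·t) = 16.37 × e^(−0.4415 × 2.87)
  = 16.37 × 0.2816 = 4.610 mg/L
Convert: 4.610 mg/L × 1000 = 4610 ng/mL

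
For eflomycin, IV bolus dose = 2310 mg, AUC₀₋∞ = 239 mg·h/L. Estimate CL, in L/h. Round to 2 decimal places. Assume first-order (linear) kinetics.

9.67 L/h

CL = Dose / AUC = 2310 / 239 = 9.665 L/h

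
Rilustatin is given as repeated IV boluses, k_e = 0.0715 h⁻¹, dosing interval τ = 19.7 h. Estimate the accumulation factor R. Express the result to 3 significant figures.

1.32

e^(−kτ) = e^(−0.07150 × 19.7) = 0.2445
Accumulation ratio R = 1 / (1 − e^(−kτ)) = 1 / (1 − 0.2445) = 1.324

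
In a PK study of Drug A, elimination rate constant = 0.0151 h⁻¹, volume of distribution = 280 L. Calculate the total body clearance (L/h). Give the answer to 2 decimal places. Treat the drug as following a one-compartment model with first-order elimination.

CL = k × Vd = 0.0151 × 280 = 4.228 L/h

4.23 L/h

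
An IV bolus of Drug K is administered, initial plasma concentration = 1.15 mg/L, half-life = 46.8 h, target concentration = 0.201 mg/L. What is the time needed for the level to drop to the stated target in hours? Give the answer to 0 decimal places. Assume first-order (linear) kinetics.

118 h

k = ln2 / t½ = 0.693147 / 46.8 = 0.01481 h⁻¹
t = ln(C₀ / C) / k = ln(1.150 / 0.201) / 0.01481
  = ln(5.721) / 0.01481 = 1.744 / 0.01481 = 117.8 h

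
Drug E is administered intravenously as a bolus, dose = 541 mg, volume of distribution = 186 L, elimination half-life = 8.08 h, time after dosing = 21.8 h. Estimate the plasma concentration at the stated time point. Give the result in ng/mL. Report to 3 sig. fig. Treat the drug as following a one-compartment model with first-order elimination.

448 ng/mL

C₀ = Dose / Vd = 541.0 / 186 = 2.909 mg/L
k = ln2 / t½ = 0.693147 / 8.08 = 0.08579 h⁻¹
C = C₀ · e^(−k·t) = 2.909 × e^(−0.08579 × 21.8)
  = 2.909 × 0.1541 = 0.4483 mg/L
Convert: 0.4483 mg/L × 1000 = 448.3 ng/mL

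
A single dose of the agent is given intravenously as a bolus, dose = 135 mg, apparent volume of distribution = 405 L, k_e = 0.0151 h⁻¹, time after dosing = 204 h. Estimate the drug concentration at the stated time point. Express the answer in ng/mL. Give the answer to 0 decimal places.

C₀ = Dose / Vd = 135.0 / 405 = 0.3333 mg/L
C = C₀ · e^(−k·t) = 0.3333 × e^(−0.01510 × 204)
  = 0.3333 × 0.04594 = 0.01531 mg/L
Convert: 0.01531 mg/L × 1000 = 15.31 ng/mL

15 ng/mL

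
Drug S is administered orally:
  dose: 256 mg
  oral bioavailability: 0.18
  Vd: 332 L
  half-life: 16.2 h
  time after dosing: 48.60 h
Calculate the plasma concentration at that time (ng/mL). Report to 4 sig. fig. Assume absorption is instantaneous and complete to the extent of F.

17.35 ng/mL

Amount reaching circulation = F × Dose = 0.18 × 256.0 = 46.08 mg
C₀ = F·Dose / Vd = 46.08 / 332 = 0.1388 mg/L
k = ln2 / t½ = 0.693147 / 16.2 = 0.04279 h⁻¹
t / t½ = 48.60 / 16.2 = 3 half-lives
C = C₀ × (1/2)^3 = 0.1388 × 0.1250 = 0.01735 mg/L
Convert: 0.01735 mg/L × 1000 = 17.35 ng/mL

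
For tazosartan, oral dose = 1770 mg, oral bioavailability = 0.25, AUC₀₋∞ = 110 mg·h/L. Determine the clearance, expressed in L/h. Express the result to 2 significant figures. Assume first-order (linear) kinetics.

CL = F·Dose / AUC = 0.25 × 1770 / 110 = 4.023 L/h

4.0 L/h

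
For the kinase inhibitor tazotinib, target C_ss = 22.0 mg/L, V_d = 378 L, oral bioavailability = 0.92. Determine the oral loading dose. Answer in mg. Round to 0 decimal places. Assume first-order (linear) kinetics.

LD = Css × Vd / F = 22.0 × 378 / 0.92 = 9039 mg

9039 mg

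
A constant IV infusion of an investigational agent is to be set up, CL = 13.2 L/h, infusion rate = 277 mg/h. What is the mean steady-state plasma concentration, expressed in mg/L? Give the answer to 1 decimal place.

At steady state Css = R₀ / CL = 277 / 13.20 = 20.98 mg/L

21.0 mg/L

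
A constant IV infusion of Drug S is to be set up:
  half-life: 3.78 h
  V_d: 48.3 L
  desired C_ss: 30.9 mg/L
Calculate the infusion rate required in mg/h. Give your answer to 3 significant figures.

274 mg/h

k = ln2 / t½ = 0.693147 / 3.78 = 0.1834 h⁻¹
CL = k × Vd = 0.1834 × 48.3 = 8.858 L/h
At steady state, infusion rate R₀ = Css × CL = 30.9 × 8.858 = 273.7 mg/h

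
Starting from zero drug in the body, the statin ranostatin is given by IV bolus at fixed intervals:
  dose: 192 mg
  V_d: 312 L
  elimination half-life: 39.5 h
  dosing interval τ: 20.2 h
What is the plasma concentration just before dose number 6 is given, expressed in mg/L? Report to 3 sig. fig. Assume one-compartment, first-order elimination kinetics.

C₀ per dose = Dose / Vd = 192 / 312 = 0.6154 mg/L
k = ln2 / t½ = 0.693147 / 39.5 = 0.01755 h⁻¹
Fraction remaining after one interval: r = e^(−kτ) = e^(−0.01755 × 20.2) = 0.7015
Before dose 6, 5 doses have been given (aged 1τ, 2τ, 3τ, 4τ, 5τ).
C_trough = C₀ × (r + r² + … + r^5) = C₀ × r(1−r^5)/(1−r)
        = 0.6154 × 0.7015 × (1 − 0.1699) / (1 − 0.7015) = 1.201 mg/L

1.20 mg/L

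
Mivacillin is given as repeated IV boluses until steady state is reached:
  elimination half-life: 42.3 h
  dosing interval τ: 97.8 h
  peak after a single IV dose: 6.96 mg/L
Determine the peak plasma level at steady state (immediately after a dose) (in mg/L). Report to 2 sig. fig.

k = ln2 / t½ = 0.693147 / 42.3 = 0.01639 h⁻¹
e^(−kτ) = e^(−0.01639 × 97.8) = 0.2013
Accumulation ratio R = 1 / (1 − e^(−kτ)) = 1 / (1 − 0.2013) = 1.252
Steady-state peak = C₀ × R = 6.96 × 1.252 = 8.714 mg/L

8.7 mg/L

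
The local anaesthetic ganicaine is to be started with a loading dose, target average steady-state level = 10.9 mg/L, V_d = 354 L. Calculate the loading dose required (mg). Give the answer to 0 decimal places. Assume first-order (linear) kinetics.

LD = Css × Vd = 10.9 × 354 = 3859 mg

3859 mg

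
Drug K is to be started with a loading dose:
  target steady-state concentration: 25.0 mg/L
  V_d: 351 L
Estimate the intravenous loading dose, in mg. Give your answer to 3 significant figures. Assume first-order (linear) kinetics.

8780 mg

LD = Css × Vd = 25.0 × 351 = 8775 mg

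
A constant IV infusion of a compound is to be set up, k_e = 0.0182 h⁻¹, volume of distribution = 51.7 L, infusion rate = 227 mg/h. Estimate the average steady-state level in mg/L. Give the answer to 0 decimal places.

241 mg/L

CL = k × Vd = 0.01820 × 51.7 = 0.9409 L/h
At steady state Css = R₀ / CL = 227 / 0.9409 = 241.3 mg/L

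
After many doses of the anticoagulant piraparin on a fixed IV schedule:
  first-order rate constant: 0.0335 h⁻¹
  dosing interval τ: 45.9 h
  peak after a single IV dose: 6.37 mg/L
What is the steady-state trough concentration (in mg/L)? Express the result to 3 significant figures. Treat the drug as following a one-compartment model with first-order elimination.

e^(−kτ) = e^(−0.03350 × 45.9) = 0.2149
Accumulation ratio R = 1 / (1 − e^(−kτ)) = 1 / (1 − 0.2149) = 1.274
Steady-state trough = C₀ × R × e^(−kτ) = 6.37 × 1.274 × 0.2149 = 1.744 mg/L

1.74 mg/L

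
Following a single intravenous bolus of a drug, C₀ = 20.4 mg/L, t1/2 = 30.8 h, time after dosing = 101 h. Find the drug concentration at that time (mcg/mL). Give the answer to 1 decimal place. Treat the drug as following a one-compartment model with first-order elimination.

k = ln2 / t½ = 0.693147 / 30.8 = 0.02250 h⁻¹
C = C₀ · e^(−k·t) = 20.40 × e^(−0.02250 × 101)
  = 20.40 × 0.1031 = 2.103 mg/L
(2.103 mg/L = 2.103 mcg/mL)

2.1 mcg/mL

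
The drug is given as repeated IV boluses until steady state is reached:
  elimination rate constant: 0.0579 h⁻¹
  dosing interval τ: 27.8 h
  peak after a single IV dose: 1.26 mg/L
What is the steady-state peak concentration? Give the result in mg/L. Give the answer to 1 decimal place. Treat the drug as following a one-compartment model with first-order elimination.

1.6 mg/L

e^(−kτ) = e^(−0.05790 × 27.8) = 0.2000
Accumulation ratio R = 1 / (1 − e^(−kτ)) = 1 / (1 − 0.2000) = 1.250
Steady-state peak = C₀ × R = 1.26 × 1.250 = 1.575 mg/L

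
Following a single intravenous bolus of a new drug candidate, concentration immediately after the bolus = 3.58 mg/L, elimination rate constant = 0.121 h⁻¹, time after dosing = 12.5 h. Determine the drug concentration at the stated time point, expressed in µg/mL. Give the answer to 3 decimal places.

C = C₀ · e^(−k·t) = 3.580 × e^(−0.1210 × 12.5)
  = 3.580 × 0.2204 = 0.7890 mg/L
(0.7890 mg/L = 0.7890 µg/mL)

0.789 µg/mL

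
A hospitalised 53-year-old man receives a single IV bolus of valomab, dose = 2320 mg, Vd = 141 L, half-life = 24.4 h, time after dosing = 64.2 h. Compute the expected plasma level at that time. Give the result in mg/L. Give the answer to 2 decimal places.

C₀ = Dose / Vd = 2320 / 141 = 16.45 mg/L
k = ln2 / t½ = 0.693147 / 24.4 = 0.02841 h⁻¹
C = C₀ · e^(−k·t) = 16.45 × e^(−0.02841 × 64.2)
  = 16.45 × 0.1614 = 2.655 mg/L

2.66 mg/L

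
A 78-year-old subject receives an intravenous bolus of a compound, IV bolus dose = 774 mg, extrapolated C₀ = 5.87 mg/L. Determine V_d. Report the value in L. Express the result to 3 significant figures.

132 L

Vd = Dose / C₀ = 774.0 / 5.87 = 131.9 L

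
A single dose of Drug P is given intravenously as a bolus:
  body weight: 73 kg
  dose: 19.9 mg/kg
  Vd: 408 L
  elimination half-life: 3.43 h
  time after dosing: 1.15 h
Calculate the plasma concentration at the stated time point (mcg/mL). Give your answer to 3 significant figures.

2.82 mcg/mL

Total dose = 19.9 × 73 = 1453 mg
C₀ = Dose / Vd = 1453 / 408 = 3.561 mg/L
k = ln2 / t½ = 0.693147 / 3.43 = 0.2021 h⁻¹
C = C₀ · e^(−k·t) = 3.561 × e^(−0.2021 × 1.15)
  = 3.561 × 0.7926 = 2.822 mg/L
(2.822 mg/L = 2.822 mcg/mL)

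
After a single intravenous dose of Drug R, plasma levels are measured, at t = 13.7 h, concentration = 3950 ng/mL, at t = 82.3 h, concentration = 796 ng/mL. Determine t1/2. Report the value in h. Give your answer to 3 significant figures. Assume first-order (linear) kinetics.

k = ln(C₁/C₂) / (t₂ − t₁) = ln(3950/796) / (82.3 − 13.7)
  = 1.602 / 68.60 = 0.02335 h⁻¹
t½ = ln2 / k = 0.693147 / 0.02335 = 29.69 h

29.7 h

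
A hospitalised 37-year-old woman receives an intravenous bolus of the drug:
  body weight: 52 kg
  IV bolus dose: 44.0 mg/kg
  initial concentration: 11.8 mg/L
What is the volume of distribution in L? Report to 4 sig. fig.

193.9 L

Dose = 44.0 × 52 = 2288 mg
Vd = Dose / C₀ = 2288 / 11.8 = 193.9 L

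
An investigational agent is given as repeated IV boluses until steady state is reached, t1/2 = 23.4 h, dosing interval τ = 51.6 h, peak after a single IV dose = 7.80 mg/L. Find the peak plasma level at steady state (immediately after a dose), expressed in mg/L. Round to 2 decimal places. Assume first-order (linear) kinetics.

k = ln2 / t½ = 0.693147 / 23.4 = 0.02962 h⁻¹
e^(−kτ) = e^(−0.02962 × 51.6) = 0.2169
Accumulation ratio R = 1 / (1 − e^(−kτ)) = 1 / (1 − 0.2169) = 1.277
Steady-state peak = C₀ × R = 7.80 × 1.277 = 9.961 mg/L

9.96 mg/L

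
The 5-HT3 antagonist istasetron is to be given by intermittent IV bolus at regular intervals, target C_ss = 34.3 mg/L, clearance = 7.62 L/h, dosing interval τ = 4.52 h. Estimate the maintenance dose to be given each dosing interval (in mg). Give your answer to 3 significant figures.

1180 mg

At steady state, Dose/τ = Css × CL.
Dose = Css × CL × τ = 34.3 × 7.620 × 4.52 = 1181 mg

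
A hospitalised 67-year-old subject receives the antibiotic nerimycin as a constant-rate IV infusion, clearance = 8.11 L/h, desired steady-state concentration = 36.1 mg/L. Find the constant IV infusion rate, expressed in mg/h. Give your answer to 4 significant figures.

At steady state, infusion rate R₀ = Css × CL = 36.1 × 8.110 = 292.8 mg/h

292.8 mg/h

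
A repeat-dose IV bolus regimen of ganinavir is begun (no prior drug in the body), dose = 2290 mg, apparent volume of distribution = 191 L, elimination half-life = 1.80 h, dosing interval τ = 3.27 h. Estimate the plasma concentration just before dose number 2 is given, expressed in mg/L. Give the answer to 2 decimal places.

C₀ per dose = Dose / Vd = 2290 / 191 = 11.99 mg/L
k = ln2 / t½ = 0.693147 / 1.80 = 0.3851 h⁻¹
Fraction remaining after one interval: r = e^(−kτ) = e^(−0.3851 × 3.27) = 0.2839
Before dose 2, 1 dose has been given (aged 1τ).
C_trough = C₀ × r = 11.99 × 0.2839 = 3.404 mg/L

3.40 mg/L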